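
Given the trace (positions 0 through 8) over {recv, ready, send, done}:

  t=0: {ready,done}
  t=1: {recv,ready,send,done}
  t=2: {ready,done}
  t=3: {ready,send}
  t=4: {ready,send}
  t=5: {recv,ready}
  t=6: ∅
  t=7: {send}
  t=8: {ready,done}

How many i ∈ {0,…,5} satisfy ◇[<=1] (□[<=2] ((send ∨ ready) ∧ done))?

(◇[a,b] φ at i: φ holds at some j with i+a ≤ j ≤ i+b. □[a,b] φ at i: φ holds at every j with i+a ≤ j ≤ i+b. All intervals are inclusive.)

Evaluate at each i in [0,5]:
  i=0: ✓ (witness j=0)
  i=1: ✗ (none in [1,2])
  i=2: ✗ (none in [2,3])
  i=3: ✗ (none in [3,4])
  i=4: ✗ (none in [4,5])
  i=5: ✗ (none in [5,6])
Positions where it holds: {0} → 1.

1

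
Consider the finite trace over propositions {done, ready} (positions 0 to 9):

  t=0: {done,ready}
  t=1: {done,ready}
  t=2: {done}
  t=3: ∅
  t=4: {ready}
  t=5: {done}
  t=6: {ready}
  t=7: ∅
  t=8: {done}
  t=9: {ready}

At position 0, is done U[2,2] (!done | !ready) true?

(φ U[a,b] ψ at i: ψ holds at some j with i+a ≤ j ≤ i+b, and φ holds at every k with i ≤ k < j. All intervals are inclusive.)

Need some j in [2,2] with (!done | !ready), and done at every k in [0,j-1].
  j=2: (!done | !ready) holds; done holds at every k in [0,1] → satisfied.

Holds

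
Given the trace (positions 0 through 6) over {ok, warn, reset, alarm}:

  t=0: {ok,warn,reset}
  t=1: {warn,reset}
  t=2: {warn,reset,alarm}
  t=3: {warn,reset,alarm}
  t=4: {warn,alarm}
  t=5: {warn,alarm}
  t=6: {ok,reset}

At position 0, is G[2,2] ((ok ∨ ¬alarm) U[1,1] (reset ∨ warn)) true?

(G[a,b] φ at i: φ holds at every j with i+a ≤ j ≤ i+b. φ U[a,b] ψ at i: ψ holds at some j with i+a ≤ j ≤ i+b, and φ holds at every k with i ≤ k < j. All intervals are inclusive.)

No

Check ((ok ∨ ¬alarm) U[1,1] (reset ∨ warn)) at every j in [2,2]:
  j=2: fails
Fails at j=2 → formula fails.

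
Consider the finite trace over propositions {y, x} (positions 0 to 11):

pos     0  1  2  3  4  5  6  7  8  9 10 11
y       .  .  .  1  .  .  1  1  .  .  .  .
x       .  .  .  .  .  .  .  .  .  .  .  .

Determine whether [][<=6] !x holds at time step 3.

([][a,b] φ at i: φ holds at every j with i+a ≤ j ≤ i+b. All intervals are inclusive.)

Yes

Check !x at every j in [3,9]:
  j=3: true
  j=4: true
  j=5: true
  j=6: true
  j=7: true
  j=8: true
  j=9: true
All positions satisfy it → formula holds.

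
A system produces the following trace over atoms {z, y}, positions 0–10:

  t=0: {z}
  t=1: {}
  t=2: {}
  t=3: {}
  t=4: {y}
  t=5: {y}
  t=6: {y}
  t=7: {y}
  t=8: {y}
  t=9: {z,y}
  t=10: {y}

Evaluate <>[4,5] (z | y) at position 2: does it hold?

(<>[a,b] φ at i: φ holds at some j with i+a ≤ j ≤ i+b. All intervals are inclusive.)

Check (z | y) at each j in [6,7]:
  j=6: true
  j=7: true
Found at j=6 → formula holds.

True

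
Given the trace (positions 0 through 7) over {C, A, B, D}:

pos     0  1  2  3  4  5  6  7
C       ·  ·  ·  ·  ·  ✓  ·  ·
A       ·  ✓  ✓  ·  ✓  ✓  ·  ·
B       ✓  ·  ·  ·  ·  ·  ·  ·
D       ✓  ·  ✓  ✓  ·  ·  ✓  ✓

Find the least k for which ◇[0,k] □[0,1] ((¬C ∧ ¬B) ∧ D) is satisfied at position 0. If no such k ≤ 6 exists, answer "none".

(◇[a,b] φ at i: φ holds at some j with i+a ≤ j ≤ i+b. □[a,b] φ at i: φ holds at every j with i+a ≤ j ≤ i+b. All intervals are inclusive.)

2

Scan j = 0,1,… for □[0,1] ((¬C ∧ ¬B) ∧ D):
  j=0: fails
  j=1: fails
  j=2: holds
First hit at j=2, so smallest k = 2-0 = 2.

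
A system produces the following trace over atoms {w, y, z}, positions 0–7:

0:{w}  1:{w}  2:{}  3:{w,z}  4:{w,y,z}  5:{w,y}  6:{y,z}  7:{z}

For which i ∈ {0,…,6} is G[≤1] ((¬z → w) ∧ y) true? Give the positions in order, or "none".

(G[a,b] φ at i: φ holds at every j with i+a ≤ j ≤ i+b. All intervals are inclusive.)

Evaluate at each i in [0,6]:
  i=0: ✗ (fails at j=0)
  i=1: ✗ (fails at j=1)
  i=2: ✗ (fails at j=2)
  i=3: ✗ (fails at j=3)
  i=4: ✓ (all of [4,5])
  i=5: ✓ (all of [5,6])
  i=6: ✗ (fails at j=7)

4, 5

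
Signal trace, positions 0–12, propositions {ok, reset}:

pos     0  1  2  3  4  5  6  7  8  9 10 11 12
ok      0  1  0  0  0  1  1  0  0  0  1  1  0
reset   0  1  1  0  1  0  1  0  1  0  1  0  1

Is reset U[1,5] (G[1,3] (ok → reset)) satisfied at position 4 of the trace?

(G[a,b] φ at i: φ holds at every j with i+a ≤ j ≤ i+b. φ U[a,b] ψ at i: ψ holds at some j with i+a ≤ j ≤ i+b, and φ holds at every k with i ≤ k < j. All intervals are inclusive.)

Yes

Need some j in [5,9] with G[1,3] (ok → reset), and reset at every k in [4,j-1].
  j=5: G[1,3] (ok → reset) holds; reset holds at every k in [4,4] → satisfied.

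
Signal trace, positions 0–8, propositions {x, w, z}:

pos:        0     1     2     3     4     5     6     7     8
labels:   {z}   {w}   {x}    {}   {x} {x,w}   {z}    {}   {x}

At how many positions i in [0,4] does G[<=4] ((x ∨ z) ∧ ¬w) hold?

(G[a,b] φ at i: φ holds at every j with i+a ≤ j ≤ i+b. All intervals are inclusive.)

Evaluate at each i in [0,4]:
  i=0: ✗ (fails at j=1)
  i=1: ✗ (fails at j=1)
  i=2: ✗ (fails at j=3)
  i=3: ✗ (fails at j=3)
  i=4: ✗ (fails at j=5)
Positions where it holds: {} → 0.

0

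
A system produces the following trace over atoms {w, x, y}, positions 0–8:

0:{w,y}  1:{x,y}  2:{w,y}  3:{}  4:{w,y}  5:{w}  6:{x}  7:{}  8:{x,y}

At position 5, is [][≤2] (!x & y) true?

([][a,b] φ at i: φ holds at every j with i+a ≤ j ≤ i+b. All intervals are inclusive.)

False

Check (!x & y) at every j in [5,7]:
  j=5: false
  j=6: false
  j=7: false
Fails at j=5 → formula fails.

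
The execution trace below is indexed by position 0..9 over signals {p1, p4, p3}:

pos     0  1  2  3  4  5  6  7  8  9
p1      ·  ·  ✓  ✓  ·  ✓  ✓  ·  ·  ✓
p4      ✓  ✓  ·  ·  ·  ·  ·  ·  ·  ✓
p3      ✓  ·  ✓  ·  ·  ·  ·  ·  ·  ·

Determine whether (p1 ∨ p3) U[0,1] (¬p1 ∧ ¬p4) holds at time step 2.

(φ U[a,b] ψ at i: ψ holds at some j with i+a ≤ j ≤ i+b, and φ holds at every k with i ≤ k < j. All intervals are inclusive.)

Need some j in [2,3] with (¬p1 ∧ ¬p4), and (p1 ∨ p3) at every k in [2,j-1].
  j=2: (¬p1 ∧ ¬p4) false.
  j=3: (¬p1 ∧ ¬p4) false.
No j in the window works → until fails.

Does not hold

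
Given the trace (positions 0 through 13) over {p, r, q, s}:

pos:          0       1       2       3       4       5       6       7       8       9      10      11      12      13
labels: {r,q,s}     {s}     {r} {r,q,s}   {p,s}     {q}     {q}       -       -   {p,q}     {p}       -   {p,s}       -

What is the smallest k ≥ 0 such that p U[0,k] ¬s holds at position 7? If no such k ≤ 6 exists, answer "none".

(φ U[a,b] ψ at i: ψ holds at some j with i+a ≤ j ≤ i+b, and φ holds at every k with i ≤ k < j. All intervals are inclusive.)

0

Need earliest j ≥ 7 with ¬s, and p at every k in [7,j-1].
  j=7: rhs holds (empty prefix). k = 0.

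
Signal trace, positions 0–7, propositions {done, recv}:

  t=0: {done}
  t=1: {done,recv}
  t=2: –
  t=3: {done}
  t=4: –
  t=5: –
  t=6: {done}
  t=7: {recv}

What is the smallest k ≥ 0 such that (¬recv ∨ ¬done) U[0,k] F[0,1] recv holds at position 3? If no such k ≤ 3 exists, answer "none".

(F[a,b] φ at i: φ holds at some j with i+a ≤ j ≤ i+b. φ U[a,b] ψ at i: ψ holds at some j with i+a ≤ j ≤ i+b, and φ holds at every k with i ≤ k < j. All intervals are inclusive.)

3

Need earliest j ≥ 3 with F[0,1] recv, and (¬recv ∨ ¬done) at every k in [3,j-1].
  j=3: rhs fails.
  j=4: rhs fails.
  j=5: rhs fails.
  j=6: rhs holds; lhs holds on [3,5]. k = 3.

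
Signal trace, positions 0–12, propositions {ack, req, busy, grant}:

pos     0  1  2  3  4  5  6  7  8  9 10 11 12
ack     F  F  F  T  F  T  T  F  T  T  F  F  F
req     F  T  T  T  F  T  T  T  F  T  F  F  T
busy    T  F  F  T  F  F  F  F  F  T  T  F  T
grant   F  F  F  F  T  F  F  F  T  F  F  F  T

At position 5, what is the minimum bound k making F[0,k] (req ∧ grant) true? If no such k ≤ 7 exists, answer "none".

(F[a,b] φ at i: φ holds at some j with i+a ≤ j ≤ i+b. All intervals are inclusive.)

7

Scan j = 5,6,… for (req ∧ grant):
  j=5: fails
  j=6: fails
  j=7: fails
  j=8: fails
  j=9: fails
  j=10: fails
  j=11: fails
  j=12: holds
First hit at j=12, so smallest k = 12-5 = 7.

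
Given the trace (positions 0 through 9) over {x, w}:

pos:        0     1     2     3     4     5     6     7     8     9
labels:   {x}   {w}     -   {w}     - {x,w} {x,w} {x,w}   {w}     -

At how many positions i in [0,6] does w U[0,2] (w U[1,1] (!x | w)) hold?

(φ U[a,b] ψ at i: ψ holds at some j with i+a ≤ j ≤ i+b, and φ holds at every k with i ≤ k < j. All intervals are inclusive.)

Evaluate at each i in [0,6]:
  i=0: ✗ (lhs fails at k=0 before rhs at j=1)
  i=1: ✓ (rhs at j=1)
  i=2: ✗ (lhs fails at k=2 before rhs at j=3)
  i=3: ✓ (rhs at j=3)
  i=4: ✗ (lhs fails at k=4 before rhs at j=5)
  i=5: ✓ (rhs at j=5)
  i=6: ✓ (rhs at j=6)
Positions where it holds: {1, 3, 5, 6} → 4.

4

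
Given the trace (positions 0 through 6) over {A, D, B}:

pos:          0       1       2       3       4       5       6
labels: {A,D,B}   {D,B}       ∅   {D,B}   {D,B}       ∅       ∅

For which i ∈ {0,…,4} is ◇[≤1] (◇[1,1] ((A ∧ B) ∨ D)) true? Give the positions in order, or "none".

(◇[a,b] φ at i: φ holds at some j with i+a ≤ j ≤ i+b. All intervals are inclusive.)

0, 1, 2, 3

Evaluate at each i in [0,4]:
  i=0: ✓ (witness j=0)
  i=1: ✓ (witness j=2)
  i=2: ✓ (witness j=2)
  i=3: ✓ (witness j=3)
  i=4: ✗ (none in [4,5])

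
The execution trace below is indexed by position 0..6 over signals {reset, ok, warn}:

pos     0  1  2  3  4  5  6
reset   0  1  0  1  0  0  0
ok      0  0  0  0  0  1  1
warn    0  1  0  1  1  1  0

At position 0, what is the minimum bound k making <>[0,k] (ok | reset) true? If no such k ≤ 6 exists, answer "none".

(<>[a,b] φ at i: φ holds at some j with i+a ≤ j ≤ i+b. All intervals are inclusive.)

Scan j = 0,1,… for (ok | reset):
  j=0: fails
  j=1: holds
First hit at j=1, so smallest k = 1-0 = 1.

1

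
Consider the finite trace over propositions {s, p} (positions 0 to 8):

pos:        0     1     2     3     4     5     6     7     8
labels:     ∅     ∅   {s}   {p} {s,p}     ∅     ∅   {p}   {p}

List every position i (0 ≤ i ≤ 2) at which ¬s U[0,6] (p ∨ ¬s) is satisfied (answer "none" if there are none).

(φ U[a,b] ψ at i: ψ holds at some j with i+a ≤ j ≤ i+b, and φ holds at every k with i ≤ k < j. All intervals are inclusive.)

Evaluate at each i in [0,2]:
  i=0: ✓ (rhs at j=0)
  i=1: ✓ (rhs at j=1)
  i=2: ✗ (lhs fails at k=2 before rhs at j=3)

0, 1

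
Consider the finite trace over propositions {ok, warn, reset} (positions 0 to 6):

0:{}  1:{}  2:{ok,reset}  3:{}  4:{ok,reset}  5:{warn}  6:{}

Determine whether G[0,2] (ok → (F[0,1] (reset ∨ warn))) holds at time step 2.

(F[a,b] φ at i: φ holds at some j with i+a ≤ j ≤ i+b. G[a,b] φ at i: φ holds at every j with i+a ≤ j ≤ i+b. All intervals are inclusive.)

True

Check (ok → (F[0,1] (reset ∨ warn))) at every j in [2,4]:
  j=2: antecedent true; consequent holds (witness at 2) → ✓
  j=3: antecedent false → ✓
  j=4: antecedent true; consequent holds (witness at 4) → ✓
All positions satisfy it → formula holds.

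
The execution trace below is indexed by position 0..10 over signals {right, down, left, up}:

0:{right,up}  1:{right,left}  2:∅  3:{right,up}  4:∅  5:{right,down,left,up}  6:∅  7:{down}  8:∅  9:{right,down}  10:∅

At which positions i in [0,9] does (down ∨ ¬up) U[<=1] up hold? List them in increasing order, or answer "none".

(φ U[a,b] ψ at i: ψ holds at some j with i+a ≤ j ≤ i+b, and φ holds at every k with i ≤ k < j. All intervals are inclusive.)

0, 2, 3, 4, 5

Evaluate at each i in [0,9]:
  i=0: ✓ (rhs at j=0)
  i=1: ✗ (no rhs in [1,2])
  i=2: ✓ (rhs at j=3; lhs holds on [2,2])
  i=3: ✓ (rhs at j=3)
  i=4: ✓ (rhs at j=5; lhs holds on [4,4])
  i=5: ✓ (rhs at j=5)
  i=6: ✗ (no rhs in [6,7])
  i=7: ✗ (no rhs in [7,8])
  i=8: ✗ (no rhs in [8,9])
  i=9: ✗ (no rhs in [9,10])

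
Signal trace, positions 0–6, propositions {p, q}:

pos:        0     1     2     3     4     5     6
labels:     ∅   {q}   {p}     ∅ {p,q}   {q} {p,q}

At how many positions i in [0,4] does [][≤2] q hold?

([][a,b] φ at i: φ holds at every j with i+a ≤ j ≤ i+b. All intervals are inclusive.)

1

Evaluate at each i in [0,4]:
  i=0: ✗ (fails at j=0)
  i=1: ✗ (fails at j=2)
  i=2: ✗ (fails at j=2)
  i=3: ✗ (fails at j=3)
  i=4: ✓ (all of [4,6])
Positions where it holds: {4} → 1.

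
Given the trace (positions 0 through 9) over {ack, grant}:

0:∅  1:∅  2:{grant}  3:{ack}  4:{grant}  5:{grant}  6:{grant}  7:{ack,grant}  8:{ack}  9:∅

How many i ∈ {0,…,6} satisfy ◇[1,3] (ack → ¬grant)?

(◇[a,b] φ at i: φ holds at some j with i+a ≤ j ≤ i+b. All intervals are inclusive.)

7

Evaluate at each i in [0,6]:
  i=0: ✓ (witness j=1)
  i=1: ✓ (witness j=2)
  i=2: ✓ (witness j=3)
  i=3: ✓ (witness j=4)
  i=4: ✓ (witness j=5)
  i=5: ✓ (witness j=6)
  i=6: ✓ (witness j=8)
Positions where it holds: {0, 1, 2, 3, 4, 5, 6} → 7.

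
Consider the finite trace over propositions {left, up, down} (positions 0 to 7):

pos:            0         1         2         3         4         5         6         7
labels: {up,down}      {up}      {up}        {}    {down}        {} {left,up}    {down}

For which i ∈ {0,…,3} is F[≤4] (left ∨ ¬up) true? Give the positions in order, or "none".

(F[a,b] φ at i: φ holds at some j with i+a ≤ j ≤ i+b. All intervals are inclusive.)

Evaluate at each i in [0,3]:
  i=0: ✓ (witness j=3)
  i=1: ✓ (witness j=3)
  i=2: ✓ (witness j=3)
  i=3: ✓ (witness j=3)

0, 1, 2, 3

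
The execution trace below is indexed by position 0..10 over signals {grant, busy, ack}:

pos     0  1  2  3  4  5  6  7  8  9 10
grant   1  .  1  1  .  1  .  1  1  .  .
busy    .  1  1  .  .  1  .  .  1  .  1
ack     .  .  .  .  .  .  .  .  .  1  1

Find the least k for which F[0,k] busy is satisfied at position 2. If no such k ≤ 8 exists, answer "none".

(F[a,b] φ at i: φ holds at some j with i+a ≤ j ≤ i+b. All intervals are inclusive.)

0

Scan j = 2,3,… for busy:
  j=2: holds
First hit at j=2, so smallest k = 2-2 = 0.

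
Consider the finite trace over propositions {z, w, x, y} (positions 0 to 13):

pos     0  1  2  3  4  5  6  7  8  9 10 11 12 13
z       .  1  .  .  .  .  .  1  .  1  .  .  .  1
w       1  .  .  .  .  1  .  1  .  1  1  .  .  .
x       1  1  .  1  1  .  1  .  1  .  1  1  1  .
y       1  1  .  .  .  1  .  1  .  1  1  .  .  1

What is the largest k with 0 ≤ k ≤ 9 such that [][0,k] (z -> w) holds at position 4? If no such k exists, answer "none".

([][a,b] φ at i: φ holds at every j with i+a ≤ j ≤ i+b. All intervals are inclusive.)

8

(z -> w) must hold from j=4 onward; find where it first fails.
  j=4: holds
  j=5: holds
  j=6: holds
  j=7: holds
  j=8: holds
  j=9: holds
  j=10: holds
  j=11: holds
  j=12: holds
  j=13: fails
Holds on [4,12], so largest k = 8.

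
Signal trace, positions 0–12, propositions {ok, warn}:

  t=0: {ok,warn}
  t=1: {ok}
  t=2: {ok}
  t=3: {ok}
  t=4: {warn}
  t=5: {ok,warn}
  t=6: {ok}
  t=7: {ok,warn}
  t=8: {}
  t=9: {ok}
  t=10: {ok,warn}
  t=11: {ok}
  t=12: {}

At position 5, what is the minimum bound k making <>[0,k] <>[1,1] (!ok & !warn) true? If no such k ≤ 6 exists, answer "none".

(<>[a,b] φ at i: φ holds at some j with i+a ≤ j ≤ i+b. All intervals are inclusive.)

2

Scan j = 5,6,… for <>[1,1] (!ok & !warn):
  j=5: fails
  j=6: fails
  j=7: holds
First hit at j=7, so smallest k = 7-5 = 2.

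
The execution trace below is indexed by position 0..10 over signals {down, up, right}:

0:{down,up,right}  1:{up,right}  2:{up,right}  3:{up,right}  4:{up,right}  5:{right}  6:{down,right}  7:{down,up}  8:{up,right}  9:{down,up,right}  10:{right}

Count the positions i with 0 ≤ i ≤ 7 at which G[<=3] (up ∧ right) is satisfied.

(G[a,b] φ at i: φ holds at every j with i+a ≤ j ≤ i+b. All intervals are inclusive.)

2

Evaluate at each i in [0,7]:
  i=0: ✓ (all of [0,3])
  i=1: ✓ (all of [1,4])
  i=2: ✗ (fails at j=5)
  i=3: ✗ (fails at j=5)
  i=4: ✗ (fails at j=5)
  i=5: ✗ (fails at j=5)
  i=6: ✗ (fails at j=6)
  i=7: ✗ (fails at j=7)
Positions where it holds: {0, 1} → 2.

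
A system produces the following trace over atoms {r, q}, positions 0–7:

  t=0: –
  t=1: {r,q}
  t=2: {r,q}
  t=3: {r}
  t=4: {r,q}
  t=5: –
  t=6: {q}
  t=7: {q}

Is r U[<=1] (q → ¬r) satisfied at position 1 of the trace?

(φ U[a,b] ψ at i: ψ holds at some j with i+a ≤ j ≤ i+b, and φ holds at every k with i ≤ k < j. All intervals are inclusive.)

Does not hold

Need some j in [1,2] with (q → ¬r), and r at every k in [1,j-1].
  j=1: (q → ¬r) false.
  j=2: (q → ¬r) false.
No j in the window works → until fails.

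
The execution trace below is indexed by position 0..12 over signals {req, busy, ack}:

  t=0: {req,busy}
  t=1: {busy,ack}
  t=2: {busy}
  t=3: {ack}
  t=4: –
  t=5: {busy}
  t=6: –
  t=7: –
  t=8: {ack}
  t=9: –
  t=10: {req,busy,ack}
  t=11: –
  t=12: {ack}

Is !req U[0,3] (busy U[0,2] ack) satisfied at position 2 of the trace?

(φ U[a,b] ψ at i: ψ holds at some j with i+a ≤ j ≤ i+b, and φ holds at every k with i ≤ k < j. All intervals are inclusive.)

Need some j in [2,5] with (busy U[0,2] ack), and !req at every k in [2,j-1].
  j=2: (busy U[0,2] ack) holds; no prefix to check → satisfied.

Yes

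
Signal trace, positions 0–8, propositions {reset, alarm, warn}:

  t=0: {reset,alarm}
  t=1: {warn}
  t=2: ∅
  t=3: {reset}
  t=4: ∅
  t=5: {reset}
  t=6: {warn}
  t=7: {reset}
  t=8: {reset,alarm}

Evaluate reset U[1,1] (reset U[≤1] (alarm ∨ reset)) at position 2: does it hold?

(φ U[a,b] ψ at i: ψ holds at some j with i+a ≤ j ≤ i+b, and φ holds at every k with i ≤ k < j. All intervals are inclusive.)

False

Need some j in [3,3] with (reset U[≤1] (alarm ∨ reset)), and reset at every k in [2,j-1].
  j=3: (reset U[≤1] (alarm ∨ reset)) holds, but reset fails at k=2 → not this j.
No j in the window works → until fails.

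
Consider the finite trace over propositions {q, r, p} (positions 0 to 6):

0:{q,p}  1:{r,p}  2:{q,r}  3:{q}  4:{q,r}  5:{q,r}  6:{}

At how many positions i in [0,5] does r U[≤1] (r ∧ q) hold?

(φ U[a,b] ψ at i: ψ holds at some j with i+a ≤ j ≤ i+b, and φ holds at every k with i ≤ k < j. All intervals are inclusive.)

Evaluate at each i in [0,5]:
  i=0: ✗ (no rhs in [0,1])
  i=1: ✓ (rhs at j=2; lhs holds on [1,1])
  i=2: ✓ (rhs at j=2)
  i=3: ✗ (lhs fails at k=3 before rhs at j=4)
  i=4: ✓ (rhs at j=4)
  i=5: ✓ (rhs at j=5)
Positions where it holds: {1, 2, 4, 5} → 4.

4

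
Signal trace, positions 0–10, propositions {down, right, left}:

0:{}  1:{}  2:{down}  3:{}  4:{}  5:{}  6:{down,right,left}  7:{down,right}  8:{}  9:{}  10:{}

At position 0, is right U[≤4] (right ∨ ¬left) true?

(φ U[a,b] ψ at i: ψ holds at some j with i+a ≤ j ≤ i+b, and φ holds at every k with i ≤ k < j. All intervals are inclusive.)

Need some j in [0,4] with (right ∨ ¬left), and right at every k in [0,j-1].
  j=0: (right ∨ ¬left) holds; no prefix to check → satisfied.

Yes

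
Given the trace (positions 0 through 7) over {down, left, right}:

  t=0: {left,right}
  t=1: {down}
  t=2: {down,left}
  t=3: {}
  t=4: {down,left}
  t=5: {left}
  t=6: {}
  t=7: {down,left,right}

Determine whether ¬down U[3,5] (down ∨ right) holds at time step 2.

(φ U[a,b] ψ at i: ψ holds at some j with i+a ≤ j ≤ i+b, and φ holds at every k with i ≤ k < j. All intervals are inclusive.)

Need some j in [5,7] with (down ∨ right), and ¬down at every k in [2,j-1].
  j=5: (down ∨ right) false.
  j=6: (down ∨ right) false.
  j=7: (down ∨ right) holds, but ¬down fails at k=2 → not this j.
No j in the window works → until fails.

Does not hold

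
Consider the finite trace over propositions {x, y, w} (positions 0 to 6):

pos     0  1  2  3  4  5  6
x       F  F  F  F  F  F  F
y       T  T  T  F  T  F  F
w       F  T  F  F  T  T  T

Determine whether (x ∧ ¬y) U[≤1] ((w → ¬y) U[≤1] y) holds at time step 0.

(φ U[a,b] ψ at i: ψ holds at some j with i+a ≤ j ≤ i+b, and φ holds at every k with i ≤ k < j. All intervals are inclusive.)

True

Need some j in [0,1] with ((w → ¬y) U[≤1] y), and (x ∧ ¬y) at every k in [0,j-1].
  j=0: ((w → ¬y) U[≤1] y) holds; no prefix to check → satisfied.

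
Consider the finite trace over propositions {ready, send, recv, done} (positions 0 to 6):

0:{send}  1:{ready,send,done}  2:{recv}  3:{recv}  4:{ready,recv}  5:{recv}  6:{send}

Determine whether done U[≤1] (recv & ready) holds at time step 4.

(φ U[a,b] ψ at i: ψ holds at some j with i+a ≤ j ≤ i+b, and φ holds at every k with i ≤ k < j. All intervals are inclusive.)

Need some j in [4,5] with (recv & ready), and done at every k in [4,j-1].
  j=4: (recv & ready) holds; no prefix to check → satisfied.

Holds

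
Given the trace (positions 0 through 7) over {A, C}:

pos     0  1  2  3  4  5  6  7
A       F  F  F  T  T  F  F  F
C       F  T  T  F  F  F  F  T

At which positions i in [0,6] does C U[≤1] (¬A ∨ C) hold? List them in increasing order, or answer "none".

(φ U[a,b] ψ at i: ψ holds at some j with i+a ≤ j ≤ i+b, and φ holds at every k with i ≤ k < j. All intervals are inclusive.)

Evaluate at each i in [0,6]:
  i=0: ✓ (rhs at j=0)
  i=1: ✓ (rhs at j=1)
  i=2: ✓ (rhs at j=2)
  i=3: ✗ (no rhs in [3,4])
  i=4: ✗ (lhs fails at k=4 before rhs at j=5)
  i=5: ✓ (rhs at j=5)
  i=6: ✓ (rhs at j=6)

0, 1, 2, 5, 6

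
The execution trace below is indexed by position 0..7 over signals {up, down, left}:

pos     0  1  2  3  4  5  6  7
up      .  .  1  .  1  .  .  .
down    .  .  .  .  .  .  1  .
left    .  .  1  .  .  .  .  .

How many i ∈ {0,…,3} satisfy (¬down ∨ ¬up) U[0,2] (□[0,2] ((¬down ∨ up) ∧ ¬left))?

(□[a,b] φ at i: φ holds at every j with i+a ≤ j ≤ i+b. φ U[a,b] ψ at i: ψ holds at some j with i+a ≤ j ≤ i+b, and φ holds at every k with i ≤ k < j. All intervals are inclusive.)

3

Evaluate at each i in [0,3]:
  i=0: ✗ (no rhs in [0,2])
  i=1: ✓ (rhs at j=3; lhs holds on [1,2])
  i=2: ✓ (rhs at j=3; lhs holds on [2,2])
  i=3: ✓ (rhs at j=3)
Positions where it holds: {1, 2, 3} → 3.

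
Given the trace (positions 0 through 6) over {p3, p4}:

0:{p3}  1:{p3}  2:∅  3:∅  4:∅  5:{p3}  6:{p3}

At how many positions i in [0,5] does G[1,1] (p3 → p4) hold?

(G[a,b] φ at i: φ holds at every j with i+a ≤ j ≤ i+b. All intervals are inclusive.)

3

Evaluate at each i in [0,5]:
  i=0: ✗ (fails at j=1)
  i=1: ✓ (all of [2,2])
  i=2: ✓ (all of [3,3])
  i=3: ✓ (all of [4,4])
  i=4: ✗ (fails at j=5)
  i=5: ✗ (fails at j=6)
Positions where it holds: {1, 2, 3} → 3.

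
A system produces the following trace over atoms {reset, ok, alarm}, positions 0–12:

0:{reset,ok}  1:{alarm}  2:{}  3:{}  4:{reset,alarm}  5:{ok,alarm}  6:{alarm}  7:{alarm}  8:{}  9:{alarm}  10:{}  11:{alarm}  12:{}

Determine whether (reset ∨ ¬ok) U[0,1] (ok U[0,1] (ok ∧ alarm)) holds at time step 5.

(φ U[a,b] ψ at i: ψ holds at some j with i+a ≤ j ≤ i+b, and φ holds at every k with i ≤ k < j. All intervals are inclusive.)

Yes

Need some j in [5,6] with (ok U[0,1] (ok ∧ alarm)), and (reset ∨ ¬ok) at every k in [5,j-1].
  j=5: (ok U[0,1] (ok ∧ alarm)) holds; no prefix to check → satisfied.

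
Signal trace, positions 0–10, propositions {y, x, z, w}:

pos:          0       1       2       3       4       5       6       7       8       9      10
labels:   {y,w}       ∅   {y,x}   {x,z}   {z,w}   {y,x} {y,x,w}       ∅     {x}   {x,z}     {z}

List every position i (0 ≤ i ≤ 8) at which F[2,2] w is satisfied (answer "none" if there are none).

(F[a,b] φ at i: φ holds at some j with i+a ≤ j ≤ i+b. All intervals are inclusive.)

Evaluate at each i in [0,8]:
  i=0: ✗ (none in [2,2])
  i=1: ✗ (none in [3,3])
  i=2: ✓ (witness j=4)
  i=3: ✗ (none in [5,5])
  i=4: ✓ (witness j=6)
  i=5: ✗ (none in [7,7])
  i=6: ✗ (none in [8,8])
  i=7: ✗ (none in [9,9])
  i=8: ✗ (none in [10,10])

2, 4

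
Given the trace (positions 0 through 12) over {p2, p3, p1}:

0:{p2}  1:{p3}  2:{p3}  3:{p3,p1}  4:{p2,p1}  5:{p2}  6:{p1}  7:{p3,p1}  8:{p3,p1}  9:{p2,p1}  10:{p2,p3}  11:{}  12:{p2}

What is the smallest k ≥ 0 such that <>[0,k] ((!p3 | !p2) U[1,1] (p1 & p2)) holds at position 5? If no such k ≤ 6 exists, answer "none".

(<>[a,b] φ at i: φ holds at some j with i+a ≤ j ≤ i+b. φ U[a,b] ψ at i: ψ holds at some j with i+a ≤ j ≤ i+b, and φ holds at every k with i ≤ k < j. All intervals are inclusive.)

3

Scan j = 5,6,… for ((!p3 | !p2) U[1,1] (p1 & p2)):
  j=5: fails
  j=6: fails
  j=7: fails
  j=8: holds
First hit at j=8, so smallest k = 8-5 = 3.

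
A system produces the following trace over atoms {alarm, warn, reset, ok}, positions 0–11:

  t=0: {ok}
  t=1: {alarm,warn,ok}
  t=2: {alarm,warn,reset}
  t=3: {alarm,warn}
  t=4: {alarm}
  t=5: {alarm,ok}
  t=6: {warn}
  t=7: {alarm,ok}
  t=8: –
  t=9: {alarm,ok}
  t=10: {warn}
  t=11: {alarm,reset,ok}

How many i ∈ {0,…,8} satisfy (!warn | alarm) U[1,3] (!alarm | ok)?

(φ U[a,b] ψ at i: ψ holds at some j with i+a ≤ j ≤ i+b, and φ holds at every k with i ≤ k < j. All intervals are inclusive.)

7

Evaluate at each i in [0,8]:
  i=0: ✓ (rhs at j=1; lhs holds on [0,0])
  i=1: ✗ (no rhs in [2,4])
  i=2: ✓ (rhs at j=5; lhs holds on [2,4])
  i=3: ✓ (rhs at j=5; lhs holds on [3,4])
  i=4: ✓ (rhs at j=5; lhs holds on [4,4])
  i=5: ✓ (rhs at j=6; lhs holds on [5,5])
  i=6: ✗ (lhs fails at k=6 before rhs at j=7)
  i=7: ✓ (rhs at j=8; lhs holds on [7,7])
  i=8: ✓ (rhs at j=9; lhs holds on [8,8])
Positions where it holds: {0, 2, 3, 4, 5, 7, 8} → 7.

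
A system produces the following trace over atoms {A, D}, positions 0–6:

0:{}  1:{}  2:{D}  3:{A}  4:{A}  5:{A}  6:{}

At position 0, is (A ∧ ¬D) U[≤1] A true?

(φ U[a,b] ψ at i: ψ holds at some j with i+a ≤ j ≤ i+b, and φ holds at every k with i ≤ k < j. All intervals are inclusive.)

Need some j in [0,1] with A, and (A ∧ ¬D) at every k in [0,j-1].
  j=0: A false.
  j=1: A false.
No j in the window works → until fails.

Does not hold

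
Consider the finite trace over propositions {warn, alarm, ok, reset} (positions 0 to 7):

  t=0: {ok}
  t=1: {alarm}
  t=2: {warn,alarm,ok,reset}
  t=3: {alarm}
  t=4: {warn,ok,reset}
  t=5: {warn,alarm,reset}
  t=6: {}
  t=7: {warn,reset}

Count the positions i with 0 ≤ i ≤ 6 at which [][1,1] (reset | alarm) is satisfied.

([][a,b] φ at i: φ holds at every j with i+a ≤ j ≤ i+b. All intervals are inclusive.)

6

Evaluate at each i in [0,6]:
  i=0: ✓ (all of [1,1])
  i=1: ✓ (all of [2,2])
  i=2: ✓ (all of [3,3])
  i=3: ✓ (all of [4,4])
  i=4: ✓ (all of [5,5])
  i=5: ✗ (fails at j=6)
  i=6: ✓ (all of [7,7])
Positions where it holds: {0, 1, 2, 3, 4, 6} → 6.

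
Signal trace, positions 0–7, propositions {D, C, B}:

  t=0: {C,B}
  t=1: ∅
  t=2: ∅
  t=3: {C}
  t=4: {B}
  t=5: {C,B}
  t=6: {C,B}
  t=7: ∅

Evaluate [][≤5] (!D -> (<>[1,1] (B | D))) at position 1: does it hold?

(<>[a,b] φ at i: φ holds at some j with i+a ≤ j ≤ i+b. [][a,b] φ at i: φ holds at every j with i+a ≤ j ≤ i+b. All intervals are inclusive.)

Check (!D -> (<>[1,1] (B | D))) at every j in [1,6]:
  j=1: antecedent true; consequent fails (none in [2,2]) → ✗
  j=2: antecedent true; consequent fails (none in [3,3]) → ✗
  j=3: antecedent true; consequent holds (witness at 4) → ✓
  j=4: antecedent true; consequent holds (witness at 5) → ✓
  j=5: antecedent true; consequent holds (witness at 6) → ✓
  j=6: antecedent true; consequent fails (none in [7,7]) → ✗
Fails at j=1 → formula fails.

No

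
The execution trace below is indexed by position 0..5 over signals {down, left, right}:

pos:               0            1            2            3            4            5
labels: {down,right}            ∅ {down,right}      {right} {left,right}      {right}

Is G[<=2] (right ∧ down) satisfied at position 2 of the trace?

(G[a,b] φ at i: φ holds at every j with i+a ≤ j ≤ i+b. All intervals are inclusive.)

Check (right ∧ down) at every j in [2,4]:
  j=2: true
  j=3: false
  j=4: false
Fails at j=3 → formula fails.

Does not hold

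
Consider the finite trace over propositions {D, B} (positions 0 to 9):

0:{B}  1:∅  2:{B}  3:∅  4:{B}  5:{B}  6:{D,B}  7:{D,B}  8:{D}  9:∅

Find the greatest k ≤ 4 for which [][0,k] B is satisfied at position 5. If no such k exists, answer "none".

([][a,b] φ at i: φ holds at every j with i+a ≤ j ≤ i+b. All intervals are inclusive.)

2

B must hold from j=5 onward; find where it first fails.
  j=5: holds
  j=6: holds
  j=7: holds
  j=8: fails
Holds on [5,7], so largest k = 2.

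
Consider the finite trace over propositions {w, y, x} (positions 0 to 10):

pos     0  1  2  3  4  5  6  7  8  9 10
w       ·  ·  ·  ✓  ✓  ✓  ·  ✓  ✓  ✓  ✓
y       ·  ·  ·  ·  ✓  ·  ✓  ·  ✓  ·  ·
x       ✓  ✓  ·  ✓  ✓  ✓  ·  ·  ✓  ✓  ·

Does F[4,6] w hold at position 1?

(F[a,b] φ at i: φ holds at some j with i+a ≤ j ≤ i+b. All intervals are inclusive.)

Check w at each j in [5,7]:
  j=5: true
  j=6: false
  j=7: true
Found at j=5 → formula holds.

Yes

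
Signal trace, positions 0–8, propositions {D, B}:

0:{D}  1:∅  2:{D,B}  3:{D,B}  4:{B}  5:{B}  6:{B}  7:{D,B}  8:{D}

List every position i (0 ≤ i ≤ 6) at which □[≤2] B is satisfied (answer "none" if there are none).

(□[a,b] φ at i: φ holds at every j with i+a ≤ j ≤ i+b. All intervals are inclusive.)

2, 3, 4, 5

Evaluate at each i in [0,6]:
  i=0: ✗ (fails at j=0)
  i=1: ✗ (fails at j=1)
  i=2: ✓ (all of [2,4])
  i=3: ✓ (all of [3,5])
  i=4: ✓ (all of [4,6])
  i=5: ✓ (all of [5,7])
  i=6: ✗ (fails at j=8)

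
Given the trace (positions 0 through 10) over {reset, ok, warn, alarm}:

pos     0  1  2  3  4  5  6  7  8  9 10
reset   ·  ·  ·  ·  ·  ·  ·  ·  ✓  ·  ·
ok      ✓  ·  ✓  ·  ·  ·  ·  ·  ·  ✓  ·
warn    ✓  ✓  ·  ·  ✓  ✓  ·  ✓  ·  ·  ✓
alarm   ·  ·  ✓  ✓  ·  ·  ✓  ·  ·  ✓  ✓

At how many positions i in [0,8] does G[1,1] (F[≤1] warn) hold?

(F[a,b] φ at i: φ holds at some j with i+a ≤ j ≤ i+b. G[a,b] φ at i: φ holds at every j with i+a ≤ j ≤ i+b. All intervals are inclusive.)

Evaluate at each i in [0,8]:
  i=0: ✓ (all of [1,1])
  i=1: ✗ (fails at j=2)
  i=2: ✓ (all of [3,3])
  i=3: ✓ (all of [4,4])
  i=4: ✓ (all of [5,5])
  i=5: ✓ (all of [6,6])
  i=6: ✓ (all of [7,7])
  i=7: ✗ (fails at j=8)
  i=8: ✓ (all of [9,9])
Positions where it holds: {0, 2, 3, 4, 5, 6, 8} → 7.

7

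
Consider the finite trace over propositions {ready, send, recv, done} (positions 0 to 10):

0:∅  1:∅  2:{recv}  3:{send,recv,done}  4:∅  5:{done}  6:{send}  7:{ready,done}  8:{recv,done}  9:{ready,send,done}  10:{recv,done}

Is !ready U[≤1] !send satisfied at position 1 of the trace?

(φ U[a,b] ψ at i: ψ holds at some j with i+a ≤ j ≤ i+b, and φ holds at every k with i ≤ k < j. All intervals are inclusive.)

Need some j in [1,2] with !send, and !ready at every k in [1,j-1].
  j=1: !send holds; no prefix to check → satisfied.

Holds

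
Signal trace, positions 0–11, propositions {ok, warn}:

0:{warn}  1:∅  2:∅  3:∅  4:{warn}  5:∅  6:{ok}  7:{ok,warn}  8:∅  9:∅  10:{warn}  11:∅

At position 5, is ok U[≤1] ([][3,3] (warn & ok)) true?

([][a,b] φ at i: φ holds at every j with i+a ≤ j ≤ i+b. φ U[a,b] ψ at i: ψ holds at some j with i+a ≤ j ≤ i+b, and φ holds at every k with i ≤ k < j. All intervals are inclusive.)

Need some j in [5,6] with [][3,3] (warn & ok), and ok at every k in [5,j-1].
  j=5: [][3,3] (warn & ok) — fails at 8.
  j=6: [][3,3] (warn & ok) — fails at 9.
No j in the window works → until fails.

No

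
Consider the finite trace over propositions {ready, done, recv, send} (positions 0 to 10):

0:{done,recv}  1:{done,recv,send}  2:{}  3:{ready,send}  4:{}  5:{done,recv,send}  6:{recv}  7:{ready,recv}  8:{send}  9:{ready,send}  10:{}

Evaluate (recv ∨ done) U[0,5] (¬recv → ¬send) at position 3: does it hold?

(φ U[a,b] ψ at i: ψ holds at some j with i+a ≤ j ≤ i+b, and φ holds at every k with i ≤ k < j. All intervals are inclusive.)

Does not hold

Need some j in [3,8] with (¬recv → ¬send), and (recv ∨ done) at every k in [3,j-1].
  j=3: (¬recv → ¬send) false.
  j=4: (¬recv → ¬send) holds, but (recv ∨ done) fails at k=3 → not this j.
  j=5: (¬recv → ¬send) holds, but (recv ∨ done) fails at k=3 → not this j.
  j=6: (¬recv → ¬send) holds, but (recv ∨ done) fails at k=3 → not this j.
  j=7: (¬recv → ¬send) holds, but (recv ∨ done) fails at k=3 → not this j.
  j=8: (¬recv → ¬send) false.
No j in the window works → until fails.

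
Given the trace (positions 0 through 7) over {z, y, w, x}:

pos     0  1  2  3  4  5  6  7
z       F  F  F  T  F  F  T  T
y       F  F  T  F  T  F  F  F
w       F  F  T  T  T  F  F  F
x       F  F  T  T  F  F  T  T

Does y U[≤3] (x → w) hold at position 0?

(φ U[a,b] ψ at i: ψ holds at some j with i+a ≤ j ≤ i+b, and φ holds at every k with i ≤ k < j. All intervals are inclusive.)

Holds

Need some j in [0,3] with (x → w), and y at every k in [0,j-1].
  j=0: (x → w) holds; no prefix to check → satisfied.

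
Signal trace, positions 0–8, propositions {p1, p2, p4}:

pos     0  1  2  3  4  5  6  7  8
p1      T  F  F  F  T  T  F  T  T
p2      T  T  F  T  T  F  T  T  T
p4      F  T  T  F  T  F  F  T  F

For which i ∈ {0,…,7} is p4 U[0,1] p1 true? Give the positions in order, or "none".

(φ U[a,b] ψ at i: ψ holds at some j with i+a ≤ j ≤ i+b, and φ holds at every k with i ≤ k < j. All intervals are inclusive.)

0, 4, 5, 7

Evaluate at each i in [0,7]:
  i=0: ✓ (rhs at j=0)
  i=1: ✗ (no rhs in [1,2])
  i=2: ✗ (no rhs in [2,3])
  i=3: ✗ (lhs fails at k=3 before rhs at j=4)
  i=4: ✓ (rhs at j=4)
  i=5: ✓ (rhs at j=5)
  i=6: ✗ (lhs fails at k=6 before rhs at j=7)
  i=7: ✓ (rhs at j=7)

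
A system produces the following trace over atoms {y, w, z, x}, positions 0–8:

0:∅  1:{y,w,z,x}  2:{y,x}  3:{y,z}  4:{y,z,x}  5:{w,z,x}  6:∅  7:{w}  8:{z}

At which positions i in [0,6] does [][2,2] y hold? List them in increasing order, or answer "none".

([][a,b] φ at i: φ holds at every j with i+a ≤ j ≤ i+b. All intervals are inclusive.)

Evaluate at each i in [0,6]:
  i=0: ✓ (all of [2,2])
  i=1: ✓ (all of [3,3])
  i=2: ✓ (all of [4,4])
  i=3: ✗ (fails at j=5)
  i=4: ✗ (fails at j=6)
  i=5: ✗ (fails at j=7)
  i=6: ✗ (fails at j=8)

0, 1, 2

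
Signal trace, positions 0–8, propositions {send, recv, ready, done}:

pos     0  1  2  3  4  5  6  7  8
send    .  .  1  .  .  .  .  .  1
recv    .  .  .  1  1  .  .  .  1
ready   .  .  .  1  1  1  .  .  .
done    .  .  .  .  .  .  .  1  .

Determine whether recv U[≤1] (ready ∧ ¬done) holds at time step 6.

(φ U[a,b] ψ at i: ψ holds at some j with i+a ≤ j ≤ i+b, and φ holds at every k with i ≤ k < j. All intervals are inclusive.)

False

Need some j in [6,7] with (ready ∧ ¬done), and recv at every k in [6,j-1].
  j=6: (ready ∧ ¬done) false.
  j=7: (ready ∧ ¬done) false.
No j in the window works → until fails.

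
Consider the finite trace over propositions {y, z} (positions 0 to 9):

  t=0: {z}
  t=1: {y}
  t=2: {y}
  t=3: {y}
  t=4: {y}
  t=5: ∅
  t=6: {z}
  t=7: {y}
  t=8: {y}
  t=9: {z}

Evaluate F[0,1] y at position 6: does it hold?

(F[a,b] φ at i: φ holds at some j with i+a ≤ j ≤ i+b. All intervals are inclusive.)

Check y at each j in [6,7]:
  j=6: false
  j=7: true
Found at j=7 → formula holds.

Holds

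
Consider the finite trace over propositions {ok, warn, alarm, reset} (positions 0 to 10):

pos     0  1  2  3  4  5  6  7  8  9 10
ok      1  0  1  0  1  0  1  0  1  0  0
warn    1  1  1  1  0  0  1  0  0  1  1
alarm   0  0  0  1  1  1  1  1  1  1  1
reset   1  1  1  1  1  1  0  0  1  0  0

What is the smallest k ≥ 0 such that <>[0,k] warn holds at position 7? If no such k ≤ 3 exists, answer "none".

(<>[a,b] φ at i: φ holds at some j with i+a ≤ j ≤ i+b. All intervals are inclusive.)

2

Scan j = 7,8,… for warn:
  j=7: fails
  j=8: fails
  j=9: holds
First hit at j=9, so smallest k = 9-7 = 2.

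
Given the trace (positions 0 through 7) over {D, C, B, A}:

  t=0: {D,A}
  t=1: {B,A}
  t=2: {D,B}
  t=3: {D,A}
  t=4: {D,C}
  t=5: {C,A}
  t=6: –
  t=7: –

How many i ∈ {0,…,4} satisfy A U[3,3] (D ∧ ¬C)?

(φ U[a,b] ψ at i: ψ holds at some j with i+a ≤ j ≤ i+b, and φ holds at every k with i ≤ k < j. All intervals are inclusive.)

0

Evaluate at each i in [0,4]:
  i=0: ✗ (lhs fails at k=2 before rhs at j=3)
  i=1: ✗ (no rhs in [4,4])
  i=2: ✗ (no rhs in [5,5])
  i=3: ✗ (no rhs in [6,6])
  i=4: ✗ (no rhs in [7,7])
Positions where it holds: {} → 0.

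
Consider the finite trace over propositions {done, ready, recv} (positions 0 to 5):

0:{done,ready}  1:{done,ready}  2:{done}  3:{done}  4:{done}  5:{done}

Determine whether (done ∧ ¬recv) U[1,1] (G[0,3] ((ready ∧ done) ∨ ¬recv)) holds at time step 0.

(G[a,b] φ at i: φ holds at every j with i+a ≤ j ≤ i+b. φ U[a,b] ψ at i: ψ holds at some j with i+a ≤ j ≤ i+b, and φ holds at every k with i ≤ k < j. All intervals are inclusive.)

Need some j in [1,1] with G[0,3] ((ready ∧ done) ∨ ¬recv), and (done ∧ ¬recv) at every k in [0,j-1].
  j=1: G[0,3] ((ready ∧ done) ∨ ¬recv) holds; (done ∧ ¬recv) holds at every k in [0,0] → satisfied.

Yes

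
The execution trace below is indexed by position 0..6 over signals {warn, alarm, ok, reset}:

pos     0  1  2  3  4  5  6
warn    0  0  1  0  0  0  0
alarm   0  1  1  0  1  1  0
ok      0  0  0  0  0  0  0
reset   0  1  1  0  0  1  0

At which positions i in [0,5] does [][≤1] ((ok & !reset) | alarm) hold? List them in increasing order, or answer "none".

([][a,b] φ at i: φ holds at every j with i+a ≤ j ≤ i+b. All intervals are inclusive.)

Evaluate at each i in [0,5]:
  i=0: ✗ (fails at j=0)
  i=1: ✓ (all of [1,2])
  i=2: ✗ (fails at j=3)
  i=3: ✗ (fails at j=3)
  i=4: ✓ (all of [4,5])
  i=5: ✗ (fails at j=6)

1, 4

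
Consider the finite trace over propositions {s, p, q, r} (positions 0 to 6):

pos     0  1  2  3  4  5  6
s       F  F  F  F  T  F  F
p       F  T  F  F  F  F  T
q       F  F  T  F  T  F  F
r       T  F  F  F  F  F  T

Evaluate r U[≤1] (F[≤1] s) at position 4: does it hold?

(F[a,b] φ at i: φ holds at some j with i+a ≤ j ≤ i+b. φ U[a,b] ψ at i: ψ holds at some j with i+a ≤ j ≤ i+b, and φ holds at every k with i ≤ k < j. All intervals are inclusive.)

Need some j in [4,5] with F[≤1] s, and r at every k in [4,j-1].
  j=4: F[≤1] s holds; no prefix to check → satisfied.

Holds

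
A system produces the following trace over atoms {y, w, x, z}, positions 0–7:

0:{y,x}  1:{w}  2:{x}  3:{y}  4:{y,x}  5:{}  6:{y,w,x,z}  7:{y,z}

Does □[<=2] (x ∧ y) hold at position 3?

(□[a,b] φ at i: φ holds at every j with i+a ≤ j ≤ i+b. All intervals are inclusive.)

Check (x ∧ y) at every j in [3,5]:
  j=3: false
  j=4: true
  j=5: false
Fails at j=3 → formula fails.

No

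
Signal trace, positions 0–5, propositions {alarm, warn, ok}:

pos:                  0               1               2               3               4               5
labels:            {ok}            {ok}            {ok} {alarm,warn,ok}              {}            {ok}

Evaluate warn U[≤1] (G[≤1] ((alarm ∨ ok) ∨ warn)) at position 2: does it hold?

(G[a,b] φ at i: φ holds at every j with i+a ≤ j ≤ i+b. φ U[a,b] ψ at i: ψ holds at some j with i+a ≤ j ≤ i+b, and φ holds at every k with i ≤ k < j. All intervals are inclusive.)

Need some j in [2,3] with G[≤1] ((alarm ∨ ok) ∨ warn), and warn at every k in [2,j-1].
  j=2: G[≤1] ((alarm ∨ ok) ∨ warn) holds; no prefix to check → satisfied.

Yes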